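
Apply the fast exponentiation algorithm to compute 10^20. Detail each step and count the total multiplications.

Computing 10^20 by squaring (build up from 10^1; each line after the first costs one multiplication):

10^1 = 10
10^2 = (10^1)^2 = 10^2 = 100
10^4 = (10^2)^2 = 100^2 = 10000
10^5 = 10 * 10^4 = 10 * 10000 = 100000
10^10 = (10^5)^2 = 100000^2 = 10000000000
10^20 = (10^10)^2 = 10000000000^2 = 100000000000000000000

Result: 100000000000000000000
Multiplications needed: 5 (5 lines after 10^1)

10^20 = 100000000000000000000. Using exponentiation by squaring, this requires 5 multiplications. The key idea: if the exponent is even, square the half-power; if odd, multiply by the base once.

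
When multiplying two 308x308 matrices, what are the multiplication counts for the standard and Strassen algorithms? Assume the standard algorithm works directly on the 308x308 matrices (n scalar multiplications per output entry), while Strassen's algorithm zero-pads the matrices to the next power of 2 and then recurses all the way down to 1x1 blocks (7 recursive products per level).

Matrix multiplication for 308x308 matrices:

Strassen's algorithm requires power-of-2 dimensions. Pad 308x308 to 512x512 (next power of 2).

Standard algorithm: 308^3 = 29218112 multiplications
Strassen's algorithm: 7^(log2(512)) = 7^9 = 40353607 multiplications
Difference: 29218112 - 40353607 = -11135495 (Strassen uses MORE here due to padding overhead — for small or just-over-power-of-2 n, padding can outweigh the per-level savings)

Standard: 29218112 multiplications (308^3). Strassen: 40353607 multiplications (7^9, after padding to 512x512). Strassen reduces 8 recursive multiplications to 7 at each level.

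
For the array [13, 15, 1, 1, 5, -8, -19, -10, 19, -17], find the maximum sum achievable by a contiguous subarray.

Using Kadane's algorithm on [13, 15, 1, 1, 5, -8, -19, -10, 19, -17]:

Scanning through the array:
Position 1 (value 15): max_ending_here = 28, max_so_far = 28
Position 2 (value 1): max_ending_here = 29, max_so_far = 29
Position 3 (value 1): max_ending_here = 30, max_so_far = 30
Position 4 (value 5): max_ending_here = 35, max_so_far = 35
Position 5 (value -8): max_ending_here = 27, max_so_far = 35
Position 6 (value -19): max_ending_here = 8, max_so_far = 35
Position 7 (value -10): max_ending_here = -2, max_so_far = 35
Position 8 (value 19): max_ending_here = 19, max_so_far = 35
Position 9 (value -17): max_ending_here = 2, max_so_far = 35

Maximum subarray: [13, 15, 1, 1, 5]
Maximum sum: 35

The maximum subarray is [13, 15, 1, 1, 5] with sum 35. This subarray runs from index 0 to index 4.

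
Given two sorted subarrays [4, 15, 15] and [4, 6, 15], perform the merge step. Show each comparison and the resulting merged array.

Merging process:

Compare 4 vs 4: take 4 from left. Merged: [4]
Compare 15 vs 4: take 4 from right. Merged: [4, 4]
Compare 15 vs 6: take 6 from right. Merged: [4, 4, 6]
Compare 15 vs 15: take 15 from left. Merged: [4, 4, 6, 15]
Compare 15 vs 15: take 15 from left. Merged: [4, 4, 6, 15, 15]
Append remaining from right: [15]. Merged: [4, 4, 6, 15, 15, 15]

Final merged array: [4, 4, 6, 15, 15, 15]
Total comparisons: 5

The merged array is [4, 4, 6, 15, 15, 15], requiring 5 comparisons. The merge step runs in O(n) time where n is the total number of elements.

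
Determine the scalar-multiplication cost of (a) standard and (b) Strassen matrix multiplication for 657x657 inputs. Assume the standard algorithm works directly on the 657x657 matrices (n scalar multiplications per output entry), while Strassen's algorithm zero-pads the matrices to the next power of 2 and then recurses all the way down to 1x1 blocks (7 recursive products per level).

Matrix multiplication for 657x657 matrices:

Strassen's algorithm requires power-of-2 dimensions. Pad 657x657 to 1024x1024 (next power of 2).

Standard algorithm: 657^3 = 283593393 multiplications
Strassen's algorithm: 7^(log2(1024)) = 7^10 = 282475249 multiplications
Savings: 283593393 - 282475249 = 1118144 multiplications

Standard: 283593393 multiplications (657^3). Strassen: 282475249 multiplications (7^10, after padding to 1024x1024). Strassen reduces 8 recursive multiplications to 7 at each level.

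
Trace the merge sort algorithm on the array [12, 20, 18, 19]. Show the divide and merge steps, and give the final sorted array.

Merge sort trace:

Split: [12, 20, 18, 19] -> [12, 20] and [18, 19]
  Split: [12, 20] -> [12] and [20]
  Merge: [12] + [20] -> [12, 20]
  Split: [18, 19] -> [18] and [19]
  Merge: [18] + [19] -> [18, 19]
Merge: [12, 20] + [18, 19] -> [12, 18, 19, 20]

Final sorted array: [12, 18, 19, 20]

The merge sort proceeds by recursively splitting the array and merging sorted halves.
After all merges, the sorted array is [12, 18, 19, 20].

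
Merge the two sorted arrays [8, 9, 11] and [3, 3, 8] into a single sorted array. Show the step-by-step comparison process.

Merging process:

Compare 8 vs 3: take 3 from right. Merged: [3]
Compare 8 vs 3: take 3 from right. Merged: [3, 3]
Compare 8 vs 8: take 8 from left. Merged: [3, 3, 8]
Compare 9 vs 8: take 8 from right. Merged: [3, 3, 8, 8]
Append remaining from left: [9, 11]. Merged: [3, 3, 8, 8, 9, 11]

Final merged array: [3, 3, 8, 8, 9, 11]
Total comparisons: 4

The merged array is [3, 3, 8, 8, 9, 11], requiring 4 comparisons. The merge step runs in O(n) time where n is the total number of elements.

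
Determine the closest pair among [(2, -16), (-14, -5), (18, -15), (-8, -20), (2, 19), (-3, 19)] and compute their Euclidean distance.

Computing all pairwise distances among 6 points:

d((2, -16), (-14, -5)) = 19.4165
d((2, -16), (18, -15)) = 16.0312
d((2, -16), (-8, -20)) = 10.7703
d((2, -16), (2, 19)) = 35.0
d((2, -16), (-3, 19)) = 35.3553
d((-14, -5), (18, -15)) = 33.5261
d((-14, -5), (-8, -20)) = 16.1555
d((-14, -5), (2, 19)) = 28.8444
d((-14, -5), (-3, 19)) = 26.4008
d((18, -15), (-8, -20)) = 26.4764
d((18, -15), (2, 19)) = 37.5766
d((18, -15), (-3, 19)) = 39.9625
d((-8, -20), (2, 19)) = 40.2616
d((-8, -20), (-3, 19)) = 39.3192
d((2, 19), (-3, 19)) = 5.0 <-- minimum

Closest pair: (2, 19) and (-3, 19) with distance 5.0

The closest pair is (2, 19) and (-3, 19) with Euclidean distance 5.0. For 6 points, brute-force pairwise comparison is shown above. For large n, the divide-and-conquer algorithm (sort by x, recurse on halves, check the dividing strip) achieves O(n log n).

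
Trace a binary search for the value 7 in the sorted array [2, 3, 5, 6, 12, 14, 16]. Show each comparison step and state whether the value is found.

Binary search for 7 in [2, 3, 5, 6, 12, 14, 16]:

lo=0, hi=6, mid=3, arr[mid]=6 -> 6 < 7, search right half
lo=4, hi=6, mid=5, arr[mid]=14 -> 14 > 7, search left half
lo=4, hi=4, mid=4, arr[mid]=12 -> 12 > 7, search left half
lo=4 > hi=3, target 7 not found

Binary search determines that 7 is not in the array after 3 comparisons. The search space was exhausted without finding the target.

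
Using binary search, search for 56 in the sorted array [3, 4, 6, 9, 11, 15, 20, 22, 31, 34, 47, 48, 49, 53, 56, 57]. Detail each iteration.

Binary search for 56 in [3, 4, 6, 9, 11, 15, 20, 22, 31, 34, 47, 48, 49, 53, 56, 57]:

lo=0, hi=15, mid=7, arr[mid]=22 -> 22 < 56, search right half
lo=8, hi=15, mid=11, arr[mid]=48 -> 48 < 56, search right half
lo=12, hi=15, mid=13, arr[mid]=53 -> 53 < 56, search right half
lo=14, hi=15, mid=14, arr[mid]=56 -> Found target at index 14!

Binary search finds 56 at index 14 after 4 comparisons. The search repeatedly halves the search space by comparing with the middle element.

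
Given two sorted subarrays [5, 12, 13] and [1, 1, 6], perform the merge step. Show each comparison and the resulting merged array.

Merging process:

Compare 5 vs 1: take 1 from right. Merged: [1]
Compare 5 vs 1: take 1 from right. Merged: [1, 1]
Compare 5 vs 6: take 5 from left. Merged: [1, 1, 5]
Compare 12 vs 6: take 6 from right. Merged: [1, 1, 5, 6]
Append remaining from left: [12, 13]. Merged: [1, 1, 5, 6, 12, 13]

Final merged array: [1, 1, 5, 6, 12, 13]
Total comparisons: 4

The merged array is [1, 1, 5, 6, 12, 13], requiring 4 comparisons. The merge step runs in O(n) time where n is the total number of elements.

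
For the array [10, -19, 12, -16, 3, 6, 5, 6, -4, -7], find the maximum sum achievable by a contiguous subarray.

Using Kadane's algorithm on [10, -19, 12, -16, 3, 6, 5, 6, -4, -7]:

Scanning through the array:
Position 1 (value -19): max_ending_here = -9, max_so_far = 10
Position 2 (value 12): max_ending_here = 12, max_so_far = 12
Position 3 (value -16): max_ending_here = -4, max_so_far = 12
Position 4 (value 3): max_ending_here = 3, max_so_far = 12
Position 5 (value 6): max_ending_here = 9, max_so_far = 12
Position 6 (value 5): max_ending_here = 14, max_so_far = 14
Position 7 (value 6): max_ending_here = 20, max_so_far = 20
Position 8 (value -4): max_ending_here = 16, max_so_far = 20
Position 9 (value -7): max_ending_here = 9, max_so_far = 20

Maximum subarray: [3, 6, 5, 6]
Maximum sum: 20

The maximum subarray is [3, 6, 5, 6] with sum 20. This subarray runs from index 4 to index 7.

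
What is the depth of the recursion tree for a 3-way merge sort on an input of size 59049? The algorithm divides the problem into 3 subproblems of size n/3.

For divide and conquer with division factor 3:

Problem sizes at each level:
Level 0: 59049
Level 1: 19683
Level 2: 6561
Level 3: 2187
Level 4: 729
Level 5: 243
Level 6: 81
Level 7: 27
Level 8: 9
Level 9: 3
Level 10: 1

The root is level 0 and the size-1 base case is level 10 (the tree spans levels 0 through 10, i.e. 11 levels counting the root), so the depth is the number of divisions: log_3(59049) = 10

The recursion tree depth is log_3(59049) = 10. At each level, the problem size is divided by 3, so it takes 10 divisions to reduce to a base case of size 1. The algorithm makes 3 recursive calls at each level.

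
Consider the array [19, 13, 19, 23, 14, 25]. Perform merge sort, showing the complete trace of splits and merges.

Merge sort trace:

Split: [19, 13, 19, 23, 14, 25] -> [19, 13, 19] and [23, 14, 25]
  Split: [19, 13, 19] -> [19] and [13, 19]
    Split: [13, 19] -> [13] and [19]
    Merge: [13] + [19] -> [13, 19]
  Merge: [19] + [13, 19] -> [13, 19, 19]
  Split: [23, 14, 25] -> [23] and [14, 25]
    Split: [14, 25] -> [14] and [25]
    Merge: [14] + [25] -> [14, 25]
  Merge: [23] + [14, 25] -> [14, 23, 25]
Merge: [13, 19, 19] + [14, 23, 25] -> [13, 14, 19, 19, 23, 25]

Final sorted array: [13, 14, 19, 19, 23, 25]

The merge sort proceeds by recursively splitting the array and merging sorted halves.
After all merges, the sorted array is [13, 14, 19, 19, 23, 25].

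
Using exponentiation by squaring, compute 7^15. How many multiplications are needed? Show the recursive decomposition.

Computing 7^15 by squaring (build up from 7^1; each line after the first costs one multiplication):

7^1 = 7
7^2 = (7^1)^2 = 7^2 = 49
7^3 = 7 * 7^2 = 7 * 49 = 343
7^6 = (7^3)^2 = 343^2 = 117649
7^7 = 7 * 7^6 = 7 * 117649 = 823543
7^14 = (7^7)^2 = 823543^2 = 678223072849
7^15 = 7 * 7^14 = 7 * 678223072849 = 4747561509943

Result: 4747561509943
Multiplications needed: 6 (6 lines after 7^1)

7^15 = 4747561509943. Using exponentiation by squaring, this requires 6 multiplications. The key idea: if the exponent is even, square the half-power; if odd, multiply by the base once.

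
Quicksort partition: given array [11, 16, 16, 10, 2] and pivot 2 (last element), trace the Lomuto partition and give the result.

Lomuto partition with pivot = 2:

Initial array: [11, 16, 16, 10, 2]

arr[0]=11 > 2: no swap
arr[1]=16 > 2: no swap
arr[2]=16 > 2: no swap
arr[3]=10 > 2: no swap

Place pivot at position 0: [2, 16, 16, 10, 11]
Pivot position: 0

After partitioning with pivot 2, the array becomes [2, 16, 16, 10, 11]. The pivot is placed at index 0. All elements to the left of the pivot are <= 2, and all elements to the right are > 2.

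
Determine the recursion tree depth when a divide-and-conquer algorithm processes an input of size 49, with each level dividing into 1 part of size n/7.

For divide and conquer with division factor 7:

Problem sizes at each level:
Level 0: 49
Level 1: 7
Level 2: 1

The root is level 0 and the size-1 base case is level 2 (the tree spans levels 0 through 2, i.e. 3 levels counting the root), so the depth is the number of divisions: log_7(49) = 2

The recursion tree depth is log_7(49) = 2. At each level, the problem size is divided by 7, so it takes 2 divisions to reduce to a base case of size 1. The algorithm makes 1 recursive call at each level.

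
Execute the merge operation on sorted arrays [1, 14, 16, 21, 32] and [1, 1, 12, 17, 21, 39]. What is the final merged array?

Merging process:

Compare 1 vs 1: take 1 from left. Merged: [1]
Compare 14 vs 1: take 1 from right. Merged: [1, 1]
Compare 14 vs 1: take 1 from right. Merged: [1, 1, 1]
Compare 14 vs 12: take 12 from right. Merged: [1, 1, 1, 12]
Compare 14 vs 17: take 14 from left. Merged: [1, 1, 1, 12, 14]
Compare 16 vs 17: take 16 from left. Merged: [1, 1, 1, 12, 14, 16]
Compare 21 vs 17: take 17 from right. Merged: [1, 1, 1, 12, 14, 16, 17]
Compare 21 vs 21: take 21 from left. Merged: [1, 1, 1, 12, 14, 16, 17, 21]
Compare 32 vs 21: take 21 from right. Merged: [1, 1, 1, 12, 14, 16, 17, 21, 21]
Compare 32 vs 39: take 32 from left. Merged: [1, 1, 1, 12, 14, 16, 17, 21, 21, 32]
Append remaining from right: [39]. Merged: [1, 1, 1, 12, 14, 16, 17, 21, 21, 32, 39]

Final merged array: [1, 1, 1, 12, 14, 16, 17, 21, 21, 32, 39]
Total comparisons: 10

The merged array is [1, 1, 1, 12, 14, 16, 17, 21, 21, 32, 39], requiring 10 comparisons. The merge step runs in O(n) time where n is the total number of elements.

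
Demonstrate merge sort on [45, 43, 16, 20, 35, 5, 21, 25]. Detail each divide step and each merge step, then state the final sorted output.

Merge sort trace:

Split: [45, 43, 16, 20, 35, 5, 21, 25] -> [45, 43, 16, 20] and [35, 5, 21, 25]
  Split: [45, 43, 16, 20] -> [45, 43] and [16, 20]
    Split: [45, 43] -> [45] and [43]
    Merge: [45] + [43] -> [43, 45]
    Split: [16, 20] -> [16] and [20]
    Merge: [16] + [20] -> [16, 20]
  Merge: [43, 45] + [16, 20] -> [16, 20, 43, 45]
  Split: [35, 5, 21, 25] -> [35, 5] and [21, 25]
    Split: [35, 5] -> [35] and [5]
    Merge: [35] + [5] -> [5, 35]
    Split: [21, 25] -> [21] and [25]
    Merge: [21] + [25] -> [21, 25]
  Merge: [5, 35] + [21, 25] -> [5, 21, 25, 35]
Merge: [16, 20, 43, 45] + [5, 21, 25, 35] -> [5, 16, 20, 21, 25, 35, 43, 45]

Final sorted array: [5, 16, 20, 21, 25, 35, 43, 45]

The merge sort proceeds by recursively splitting the array and merging sorted halves.
After all merges, the sorted array is [5, 16, 20, 21, 25, 35, 43, 45].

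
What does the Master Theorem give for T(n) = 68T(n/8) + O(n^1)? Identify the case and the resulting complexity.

Master Theorem for T(n) = 68T(n/8) + O(n^1):

a = 68, b = 8, c = 1
log_b(a) = log_8(68) = 2.0292

Case 1: c = 1 < log_8(68) = 2.0292
T(n) = O(n^(log_8 68))

For T(n) = 68T(n/8) + O(n^1): log_8(68) = 2.0292. This is Case 1 of the Master Theorem (c < log_b(a), work dominated by leaves), giving O(n^(log_8 68)).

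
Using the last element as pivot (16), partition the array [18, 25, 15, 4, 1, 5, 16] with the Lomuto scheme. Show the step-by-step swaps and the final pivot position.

Lomuto partition with pivot = 16:

Initial array: [18, 25, 15, 4, 1, 5, 16]

arr[0]=18 > 16: no swap
arr[1]=25 > 16: no swap
arr[2]=15 <= 16: swap with position 0, array becomes [15, 25, 18, 4, 1, 5, 16]
arr[3]=4 <= 16: swap with position 1, array becomes [15, 4, 18, 25, 1, 5, 16]
arr[4]=1 <= 16: swap with position 2, array becomes [15, 4, 1, 25, 18, 5, 16]
arr[5]=5 <= 16: swap with position 3, array becomes [15, 4, 1, 5, 18, 25, 16]

Place pivot at position 4: [15, 4, 1, 5, 16, 25, 18]
Pivot position: 4

After partitioning with pivot 16, the array becomes [15, 4, 1, 5, 16, 25, 18]. The pivot is placed at index 4. All elements to the left of the pivot are <= 16, and all elements to the right are > 16.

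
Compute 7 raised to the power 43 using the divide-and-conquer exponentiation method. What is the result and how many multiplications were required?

Computing 7^43 by squaring (build up from 7^1; each line after the first costs one multiplication):

7^1 = 7
7^2 = (7^1)^2 = 7^2 = 49
7^4 = (7^2)^2 = 49^2 = 2401
7^5 = 7 * 7^4 = 7 * 2401 = 16807
7^10 = (7^5)^2 = 16807^2 = 282475249
7^20 = (7^10)^2 = 282475249^2 = 79792266297612001
7^21 = 7 * 7^20 = 7 * 79792266297612001 = 558545864083284007
7^42 = (7^21)^2 = 558545864083284007^2 = 311973482284542371301330321821976049
7^43 = 7 * 7^42 = 7 * 311973482284542371301330321821976049 = 2183814375991796599109312252753832343

Result: 2183814375991796599109312252753832343
Multiplications needed: 8 (8 lines after 7^1)

7^43 = 2183814375991796599109312252753832343. Using exponentiation by squaring, this requires 8 multiplications. The key idea: if the exponent is even, square the half-power; if odd, multiply by the base once.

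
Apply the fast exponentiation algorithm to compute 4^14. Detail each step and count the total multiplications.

Computing 4^14 by squaring (build up from 4^1; each line after the first costs one multiplication):

4^1 = 4
4^2 = (4^1)^2 = 4^2 = 16
4^3 = 4 * 4^2 = 4 * 16 = 64
4^6 = (4^3)^2 = 64^2 = 4096
4^7 = 4 * 4^6 = 4 * 4096 = 16384
4^14 = (4^7)^2 = 16384^2 = 268435456

Result: 268435456
Multiplications needed: 5 (5 lines after 4^1)

4^14 = 268435456. Using exponentiation by squaring, this requires 5 multiplications. The key idea: if the exponent is even, square the half-power; if odd, multiply by the base once.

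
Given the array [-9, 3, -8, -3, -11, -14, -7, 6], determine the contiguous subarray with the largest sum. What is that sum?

Using Kadane's algorithm on [-9, 3, -8, -3, -11, -14, -7, 6]:

Scanning through the array:
Position 1 (value 3): max_ending_here = 3, max_so_far = 3
Position 2 (value -8): max_ending_here = -5, max_so_far = 3
Position 3 (value -3): max_ending_here = -3, max_so_far = 3
Position 4 (value -11): max_ending_here = -11, max_so_far = 3
Position 5 (value -14): max_ending_here = -14, max_so_far = 3
Position 6 (value -7): max_ending_here = -7, max_so_far = 3
Position 7 (value 6): max_ending_here = 6, max_so_far = 6

Maximum subarray: [6]
Maximum sum: 6

The maximum subarray is [6] with sum 6. This subarray runs from index 7 to index 7.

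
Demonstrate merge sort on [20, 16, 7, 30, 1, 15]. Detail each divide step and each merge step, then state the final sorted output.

Merge sort trace:

Split: [20, 16, 7, 30, 1, 15] -> [20, 16, 7] and [30, 1, 15]
  Split: [20, 16, 7] -> [20] and [16, 7]
    Split: [16, 7] -> [16] and [7]
    Merge: [16] + [7] -> [7, 16]
  Merge: [20] + [7, 16] -> [7, 16, 20]
  Split: [30, 1, 15] -> [30] and [1, 15]
    Split: [1, 15] -> [1] and [15]
    Merge: [1] + [15] -> [1, 15]
  Merge: [30] + [1, 15] -> [1, 15, 30]
Merge: [7, 16, 20] + [1, 15, 30] -> [1, 7, 15, 16, 20, 30]

Final sorted array: [1, 7, 15, 16, 20, 30]

The merge sort proceeds by recursively splitting the array and merging sorted halves.
After all merges, the sorted array is [1, 7, 15, 16, 20, 30].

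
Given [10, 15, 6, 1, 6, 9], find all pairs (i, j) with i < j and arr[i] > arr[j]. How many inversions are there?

Finding inversions in [10, 15, 6, 1, 6, 9]:

(0, 2): arr[0]=10 > arr[2]=6
(0, 3): arr[0]=10 > arr[3]=1
(0, 4): arr[0]=10 > arr[4]=6
(0, 5): arr[0]=10 > arr[5]=9
(1, 2): arr[1]=15 > arr[2]=6
(1, 3): arr[1]=15 > arr[3]=1
(1, 4): arr[1]=15 > arr[4]=6
(1, 5): arr[1]=15 > arr[5]=9
(2, 3): arr[2]=6 > arr[3]=1

Total inversions: 9

The array has 9 inversion(s): (0,2), (0,3), (0,4), (0,5), (1,2), (1,3), (1,4), (1,5), (2,3). Each pair (i,j) satisfies i < j and arr[i] > arr[j].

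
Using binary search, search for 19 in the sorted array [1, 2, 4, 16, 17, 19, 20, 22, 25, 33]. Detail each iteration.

Binary search for 19 in [1, 2, 4, 16, 17, 19, 20, 22, 25, 33]:

lo=0, hi=9, mid=4, arr[mid]=17 -> 17 < 19, search right half
lo=5, hi=9, mid=7, arr[mid]=22 -> 22 > 19, search left half
lo=5, hi=6, mid=5, arr[mid]=19 -> Found target at index 5!

Binary search finds 19 at index 5 after 3 comparisons. The search repeatedly halves the search space by comparing with the middle element.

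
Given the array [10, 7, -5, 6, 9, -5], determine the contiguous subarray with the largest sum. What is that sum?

Using Kadane's algorithm on [10, 7, -5, 6, 9, -5]:

Scanning through the array:
Position 1 (value 7): max_ending_here = 17, max_so_far = 17
Position 2 (value -5): max_ending_here = 12, max_so_far = 17
Position 3 (value 6): max_ending_here = 18, max_so_far = 18
Position 4 (value 9): max_ending_here = 27, max_so_far = 27
Position 5 (value -5): max_ending_here = 22, max_so_far = 27

Maximum subarray: [10, 7, -5, 6, 9]
Maximum sum: 27

The maximum subarray is [10, 7, -5, 6, 9] with sum 27. This subarray runs from index 0 to index 4.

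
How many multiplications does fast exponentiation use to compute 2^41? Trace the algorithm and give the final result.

Computing 2^41 by squaring (build up from 2^1; each line after the first costs one multiplication):

2^1 = 2
2^2 = (2^1)^2 = 2^2 = 4
2^4 = (2^2)^2 = 4^2 = 16
2^5 = 2 * 2^4 = 2 * 16 = 32
2^10 = (2^5)^2 = 32^2 = 1024
2^20 = (2^10)^2 = 1024^2 = 1048576
2^40 = (2^20)^2 = 1048576^2 = 1099511627776
2^41 = 2 * 2^40 = 2 * 1099511627776 = 2199023255552

Result: 2199023255552
Multiplications needed: 7 (7 lines after 2^1)

2^41 = 2199023255552. Using exponentiation by squaring, this requires 7 multiplications. The key idea: if the exponent is even, square the half-power; if odd, multiply by the base once.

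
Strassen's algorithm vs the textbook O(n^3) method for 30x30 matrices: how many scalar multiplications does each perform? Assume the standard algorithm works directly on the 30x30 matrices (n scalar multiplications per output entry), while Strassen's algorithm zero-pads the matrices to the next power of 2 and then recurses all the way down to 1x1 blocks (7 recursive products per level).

Matrix multiplication for 30x30 matrices:

Strassen's algorithm requires power-of-2 dimensions. Pad 30x30 to 32x32 (next power of 2).

Standard algorithm: 30^3 = 27000 multiplications
Strassen's algorithm: 7^(log2(32)) = 7^5 = 16807 multiplications
Savings: 27000 - 16807 = 10193 multiplications

Standard: 27000 multiplications (30^3). Strassen: 16807 multiplications (7^5, after padding to 32x32). Strassen reduces 8 recursive multiplications to 7 at each level.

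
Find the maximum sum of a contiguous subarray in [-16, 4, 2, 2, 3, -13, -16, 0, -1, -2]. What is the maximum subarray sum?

Using Kadane's algorithm on [-16, 4, 2, 2, 3, -13, -16, 0, -1, -2]:

Scanning through the array:
Position 1 (value 4): max_ending_here = 4, max_so_far = 4
Position 2 (value 2): max_ending_here = 6, max_so_far = 6
Position 3 (value 2): max_ending_here = 8, max_so_far = 8
Position 4 (value 3): max_ending_here = 11, max_so_far = 11
Position 5 (value -13): max_ending_here = -2, max_so_far = 11
Position 6 (value -16): max_ending_here = -16, max_so_far = 11
Position 7 (value 0): max_ending_here = 0, max_so_far = 11
Position 8 (value -1): max_ending_here = -1, max_so_far = 11
Position 9 (value -2): max_ending_here = -2, max_so_far = 11

Maximum subarray: [4, 2, 2, 3]
Maximum sum: 11

The maximum subarray is [4, 2, 2, 3] with sum 11. This subarray runs from index 1 to index 4.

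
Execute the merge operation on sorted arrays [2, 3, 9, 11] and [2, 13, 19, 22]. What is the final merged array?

Merging process:

Compare 2 vs 2: take 2 from left. Merged: [2]
Compare 3 vs 2: take 2 from right. Merged: [2, 2]
Compare 3 vs 13: take 3 from left. Merged: [2, 2, 3]
Compare 9 vs 13: take 9 from left. Merged: [2, 2, 3, 9]
Compare 11 vs 13: take 11 from left. Merged: [2, 2, 3, 9, 11]
Append remaining from right: [13, 19, 22]. Merged: [2, 2, 3, 9, 11, 13, 19, 22]

Final merged array: [2, 2, 3, 9, 11, 13, 19, 22]
Total comparisons: 5

The merged array is [2, 2, 3, 9, 11, 13, 19, 22], requiring 5 comparisons. The merge step runs in O(n) time where n is the total number of elements.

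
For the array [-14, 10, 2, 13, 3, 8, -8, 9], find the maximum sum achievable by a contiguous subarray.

Using Kadane's algorithm on [-14, 10, 2, 13, 3, 8, -8, 9]:

Scanning through the array:
Position 1 (value 10): max_ending_here = 10, max_so_far = 10
Position 2 (value 2): max_ending_here = 12, max_so_far = 12
Position 3 (value 13): max_ending_here = 25, max_so_far = 25
Position 4 (value 3): max_ending_here = 28, max_so_far = 28
Position 5 (value 8): max_ending_here = 36, max_so_far = 36
Position 6 (value -8): max_ending_here = 28, max_so_far = 36
Position 7 (value 9): max_ending_here = 37, max_so_far = 37

Maximum subarray: [10, 2, 13, 3, 8, -8, 9]
Maximum sum: 37

The maximum subarray is [10, 2, 13, 3, 8, -8, 9] with sum 37. This subarray runs from index 1 to index 7.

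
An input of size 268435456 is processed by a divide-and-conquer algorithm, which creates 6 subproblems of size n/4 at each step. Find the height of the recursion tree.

For divide and conquer with division factor 4:

Problem sizes at each level:
Level 0: 268435456
Level 1: 67108864
Level 2: 16777216
Level 3: 4194304
Level 4: 1048576
Level 5: 262144
Level 6: 65536
Level 7: 16384
Level 8: 4096
Level 9: 1024
Level 10: 256
Level 11: 64
Level 12: 16
Level 13: 4
Level 14: 1

The root is level 0 and the size-1 base case is level 14 (the tree spans levels 0 through 14, i.e. 15 levels counting the root), so the depth is the number of divisions: log_4(268435456) = 14

The recursion tree depth is log_4(268435456) = 14. At each level, the problem size is divided by 4, so it takes 14 divisions to reduce to a base case of size 1. The algorithm makes 6 recursive calls at each level.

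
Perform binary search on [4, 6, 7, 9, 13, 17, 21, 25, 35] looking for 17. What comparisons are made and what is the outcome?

Binary search for 17 in [4, 6, 7, 9, 13, 17, 21, 25, 35]:

lo=0, hi=8, mid=4, arr[mid]=13 -> 13 < 17, search right half
lo=5, hi=8, mid=6, arr[mid]=21 -> 21 > 17, search left half
lo=5, hi=5, mid=5, arr[mid]=17 -> Found target at index 5!

Binary search finds 17 at index 5 after 3 comparisons. The search repeatedly halves the search space by comparing with the middle element.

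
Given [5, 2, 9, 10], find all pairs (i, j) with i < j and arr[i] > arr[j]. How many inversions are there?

Finding inversions in [5, 2, 9, 10]:

(0, 1): arr[0]=5 > arr[1]=2

Total inversions: 1

The array has 1 inversion(s): (0,1). Each pair (i,j) satisfies i < j and arr[i] > arr[j].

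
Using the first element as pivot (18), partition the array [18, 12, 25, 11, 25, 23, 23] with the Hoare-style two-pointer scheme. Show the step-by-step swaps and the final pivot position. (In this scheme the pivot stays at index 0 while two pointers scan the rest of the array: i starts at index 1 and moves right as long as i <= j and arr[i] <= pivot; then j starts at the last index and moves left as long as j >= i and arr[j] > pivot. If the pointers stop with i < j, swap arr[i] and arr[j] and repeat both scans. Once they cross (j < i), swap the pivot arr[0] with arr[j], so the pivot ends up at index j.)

Hoare-style two-pointer partition with pivot = 18:

Initial array: [18, 12, 25, 11, 25, 23, 23]

Pointers start at i = 1, j = 6.
i stops at index 2 (arr[2]=25 > 18), j stops at index 3 (arr[3]=11 <= 18): swap arr[2] and arr[3], array becomes [18, 12, 11, 25, 25, 23, 23]
i ends at 3, j ends at 2: the pointers have crossed (j < i), so scanning stops.

Swap pivot arr[0] with arr[2] to place pivot at position 2: [11, 12, 18, 25, 25, 23, 23]
Pivot position: 2

After partitioning with pivot 18, the array becomes [11, 12, 18, 25, 25, 23, 23]. The pivot is placed at index 2. All elements to the left of the pivot are <= 18, and all elements to the right are > 18.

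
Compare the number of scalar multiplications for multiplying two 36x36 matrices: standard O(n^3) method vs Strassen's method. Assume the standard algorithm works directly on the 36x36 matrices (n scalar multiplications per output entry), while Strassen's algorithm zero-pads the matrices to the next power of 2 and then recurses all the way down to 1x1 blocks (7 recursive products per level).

Matrix multiplication for 36x36 matrices:

Strassen's algorithm requires power-of-2 dimensions. Pad 36x36 to 64x64 (next power of 2).

Standard algorithm: 36^3 = 46656 multiplications
Strassen's algorithm: 7^(log2(64)) = 7^6 = 117649 multiplications
Difference: 46656 - 117649 = -70993 (Strassen uses MORE here due to padding overhead — for small or just-over-power-of-2 n, padding can outweigh the per-level savings)

Standard: 46656 multiplications (36^3). Strassen: 117649 multiplications (7^6, after padding to 64x64). Strassen reduces 8 recursive multiplications to 7 at each level.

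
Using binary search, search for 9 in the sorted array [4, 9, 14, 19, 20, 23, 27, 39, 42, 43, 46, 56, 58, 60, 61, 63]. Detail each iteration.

Binary search for 9 in [4, 9, 14, 19, 20, 23, 27, 39, 42, 43, 46, 56, 58, 60, 61, 63]:

lo=0, hi=15, mid=7, arr[mid]=39 -> 39 > 9, search left half
lo=0, hi=6, mid=3, arr[mid]=19 -> 19 > 9, search left half
lo=0, hi=2, mid=1, arr[mid]=9 -> Found target at index 1!

Binary search finds 9 at index 1 after 3 comparisons. The search repeatedly halves the search space by comparing with the middle element.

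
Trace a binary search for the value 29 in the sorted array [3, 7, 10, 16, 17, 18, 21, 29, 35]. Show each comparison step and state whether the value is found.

Binary search for 29 in [3, 7, 10, 16, 17, 18, 21, 29, 35]:

lo=0, hi=8, mid=4, arr[mid]=17 -> 17 < 29, search right half
lo=5, hi=8, mid=6, arr[mid]=21 -> 21 < 29, search right half
lo=7, hi=8, mid=7, arr[mid]=29 -> Found target at index 7!

Binary search finds 29 at index 7 after 3 comparisons. The search repeatedly halves the search space by comparing with the middle element.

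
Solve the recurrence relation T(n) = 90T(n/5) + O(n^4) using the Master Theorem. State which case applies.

Master Theorem for T(n) = 90T(n/5) + O(n^4):

a = 90, b = 5, c = 4
log_b(a) = log_5(90) = 2.7959

Case 3: c = 4 > log_5(90) = 2.7959
T(n) = O(n^4) = O(n^4)

For T(n) = 90T(n/5) + O(n^4): log_5(90) = 2.7959. This is Case 3 of the Master Theorem (c > log_b(a), work dominated by root), giving O(n^4).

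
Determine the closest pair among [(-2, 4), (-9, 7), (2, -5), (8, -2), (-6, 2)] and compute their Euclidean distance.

Computing all pairwise distances among 5 points:

d((-2, 4), (-9, 7)) = 7.6158
d((-2, 4), (2, -5)) = 9.8489
d((-2, 4), (8, -2)) = 11.6619
d((-2, 4), (-6, 2)) = 4.4721 <-- minimum
d((-9, 7), (2, -5)) = 16.2788
d((-9, 7), (8, -2)) = 19.2354
d((-9, 7), (-6, 2)) = 5.831
d((2, -5), (8, -2)) = 6.7082
d((2, -5), (-6, 2)) = 10.6301
d((8, -2), (-6, 2)) = 14.5602

Closest pair: (-2, 4) and (-6, 2) with distance 4.4721

The closest pair is (-2, 4) and (-6, 2) with Euclidean distance 4.4721. For 5 points, brute-force pairwise comparison is shown above. For large n, the divide-and-conquer algorithm (sort by x, recurse on halves, check the dividing strip) achieves O(n log n).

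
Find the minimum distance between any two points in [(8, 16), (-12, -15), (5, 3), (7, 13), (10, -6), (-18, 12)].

Computing all pairwise distances among 6 points:

d((8, 16), (-12, -15)) = 36.8917
d((8, 16), (5, 3)) = 13.3417
d((8, 16), (7, 13)) = 3.1623 <-- minimum
d((8, 16), (10, -6)) = 22.0907
d((8, 16), (-18, 12)) = 26.3059
d((-12, -15), (5, 3)) = 24.7588
d((-12, -15), (7, 13)) = 33.8378
d((-12, -15), (10, -6)) = 23.7697
d((-12, -15), (-18, 12)) = 27.6586
d((5, 3), (7, 13)) = 10.198
d((5, 3), (10, -6)) = 10.2956
d((5, 3), (-18, 12)) = 24.6982
d((7, 13), (10, -6)) = 19.2354
d((7, 13), (-18, 12)) = 25.02
d((10, -6), (-18, 12)) = 33.2866

Closest pair: (8, 16) and (7, 13) with distance 3.1623

The closest pair is (8, 16) and (7, 13) with Euclidean distance 3.1623. For 6 points, brute-force pairwise comparison is shown above. For large n, the divide-and-conquer algorithm (sort by x, recurse on halves, check the dividing strip) achieves O(n log n).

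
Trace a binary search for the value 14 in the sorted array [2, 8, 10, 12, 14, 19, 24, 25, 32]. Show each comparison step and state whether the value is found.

Binary search for 14 in [2, 8, 10, 12, 14, 19, 24, 25, 32]:

lo=0, hi=8, mid=4, arr[mid]=14 -> Found target at index 4!

Binary search finds 14 at index 4 after 1 comparisons. The search repeatedly halves the search space by comparing with the middle element.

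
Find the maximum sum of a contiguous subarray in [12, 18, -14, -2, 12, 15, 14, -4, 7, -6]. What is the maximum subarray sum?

Using Kadane's algorithm on [12, 18, -14, -2, 12, 15, 14, -4, 7, -6]:

Scanning through the array:
Position 1 (value 18): max_ending_here = 30, max_so_far = 30
Position 2 (value -14): max_ending_here = 16, max_so_far = 30
Position 3 (value -2): max_ending_here = 14, max_so_far = 30
Position 4 (value 12): max_ending_here = 26, max_so_far = 30
Position 5 (value 15): max_ending_here = 41, max_so_far = 41
Position 6 (value 14): max_ending_here = 55, max_so_far = 55
Position 7 (value -4): max_ending_here = 51, max_so_far = 55
Position 8 (value 7): max_ending_here = 58, max_so_far = 58
Position 9 (value -6): max_ending_here = 52, max_so_far = 58

Maximum subarray: [12, 18, -14, -2, 12, 15, 14, -4, 7]
Maximum sum: 58

The maximum subarray is [12, 18, -14, -2, 12, 15, 14, -4, 7] with sum 58. This subarray runs from index 0 to index 8.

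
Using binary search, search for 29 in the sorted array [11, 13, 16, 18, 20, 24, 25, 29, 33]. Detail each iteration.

Binary search for 29 in [11, 13, 16, 18, 20, 24, 25, 29, 33]:

lo=0, hi=8, mid=4, arr[mid]=20 -> 20 < 29, search right half
lo=5, hi=8, mid=6, arr[mid]=25 -> 25 < 29, search right half
lo=7, hi=8, mid=7, arr[mid]=29 -> Found target at index 7!

Binary search finds 29 at index 7 after 3 comparisons. The search repeatedly halves the search space by comparing with the middle element.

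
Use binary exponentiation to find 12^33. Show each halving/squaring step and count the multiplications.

Computing 12^33 by squaring (build up from 12^1; each line after the first costs one multiplication):

12^1 = 12
12^2 = (12^1)^2 = 12^2 = 144
12^4 = (12^2)^2 = 144^2 = 20736
12^8 = (12^4)^2 = 20736^2 = 429981696
12^16 = (12^8)^2 = 429981696^2 = 184884258895036416
12^32 = (12^16)^2 = 184884258895036416^2 = 34182189187166852111368841966125056
12^33 = 12 * 12^32 = 12 * 34182189187166852111368841966125056 = 410186270246002225336426103593500672

Result: 410186270246002225336426103593500672
Multiplications needed: 6 (6 lines after 12^1)

12^33 = 410186270246002225336426103593500672. Using exponentiation by squaring, this requires 6 multiplications. The key idea: if the exponent is even, square the half-power; if odd, multiply by the base once.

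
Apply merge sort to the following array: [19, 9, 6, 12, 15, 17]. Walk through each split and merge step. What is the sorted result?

Merge sort trace:

Split: [19, 9, 6, 12, 15, 17] -> [19, 9, 6] and [12, 15, 17]
  Split: [19, 9, 6] -> [19] and [9, 6]
    Split: [9, 6] -> [9] and [6]
    Merge: [9] + [6] -> [6, 9]
  Merge: [19] + [6, 9] -> [6, 9, 19]
  Split: [12, 15, 17] -> [12] and [15, 17]
    Split: [15, 17] -> [15] and [17]
    Merge: [15] + [17] -> [15, 17]
  Merge: [12] + [15, 17] -> [12, 15, 17]
Merge: [6, 9, 19] + [12, 15, 17] -> [6, 9, 12, 15, 17, 19]

Final sorted array: [6, 9, 12, 15, 17, 19]

The merge sort proceeds by recursively splitting the array and merging sorted halves.
After all merges, the sorted array is [6, 9, 12, 15, 17, 19].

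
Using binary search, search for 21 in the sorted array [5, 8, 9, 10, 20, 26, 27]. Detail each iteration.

Binary search for 21 in [5, 8, 9, 10, 20, 26, 27]:

lo=0, hi=6, mid=3, arr[mid]=10 -> 10 < 21, search right half
lo=4, hi=6, mid=5, arr[mid]=26 -> 26 > 21, search left half
lo=4, hi=4, mid=4, arr[mid]=20 -> 20 < 21, search right half
lo=5 > hi=4, target 21 not found

Binary search determines that 21 is not in the array after 3 comparisons. The search space was exhausted without finding the target.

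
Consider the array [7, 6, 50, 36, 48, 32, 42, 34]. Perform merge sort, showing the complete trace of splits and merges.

Merge sort trace:

Split: [7, 6, 50, 36, 48, 32, 42, 34] -> [7, 6, 50, 36] and [48, 32, 42, 34]
  Split: [7, 6, 50, 36] -> [7, 6] and [50, 36]
    Split: [7, 6] -> [7] and [6]
    Merge: [7] + [6] -> [6, 7]
    Split: [50, 36] -> [50] and [36]
    Merge: [50] + [36] -> [36, 50]
  Merge: [6, 7] + [36, 50] -> [6, 7, 36, 50]
  Split: [48, 32, 42, 34] -> [48, 32] and [42, 34]
    Split: [48, 32] -> [48] and [32]
    Merge: [48] + [32] -> [32, 48]
    Split: [42, 34] -> [42] and [34]
    Merge: [42] + [34] -> [34, 42]
  Merge: [32, 48] + [34, 42] -> [32, 34, 42, 48]
Merge: [6, 7, 36, 50] + [32, 34, 42, 48] -> [6, 7, 32, 34, 36, 42, 48, 50]

Final sorted array: [6, 7, 32, 34, 36, 42, 48, 50]

The merge sort proceeds by recursively splitting the array and merging sorted halves.
After all merges, the sorted array is [6, 7, 32, 34, 36, 42, 48, 50].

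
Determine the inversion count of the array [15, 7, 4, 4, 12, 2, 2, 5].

Finding inversions in [15, 7, 4, 4, 12, 2, 2, 5]:

(0, 1): arr[0]=15 > arr[1]=7
(0, 2): arr[0]=15 > arr[2]=4
(0, 3): arr[0]=15 > arr[3]=4
(0, 4): arr[0]=15 > arr[4]=12
(0, 5): arr[0]=15 > arr[5]=2
(0, 6): arr[0]=15 > arr[6]=2
(0, 7): arr[0]=15 > arr[7]=5
(1, 2): arr[1]=7 > arr[2]=4
(1, 3): arr[1]=7 > arr[3]=4
(1, 5): arr[1]=7 > arr[5]=2
(1, 6): arr[1]=7 > arr[6]=2
(1, 7): arr[1]=7 > arr[7]=5
(2, 5): arr[2]=4 > arr[5]=2
(2, 6): arr[2]=4 > arr[6]=2
(3, 5): arr[3]=4 > arr[5]=2
(3, 6): arr[3]=4 > arr[6]=2
(4, 5): arr[4]=12 > arr[5]=2
(4, 6): arr[4]=12 > arr[6]=2
(4, 7): arr[4]=12 > arr[7]=5

Total inversions: 19

The array has 19 inversion(s): (0,1), (0,2), (0,3), (0,4), (0,5), (0,6), (0,7), (1,2), (1,3), (1,5), (1,6), (1,7), (2,5), (2,6), (3,5), (3,6), (4,5), (4,6), (4,7). Each pair (i,j) satisfies i < j and arr[i] > arr[j].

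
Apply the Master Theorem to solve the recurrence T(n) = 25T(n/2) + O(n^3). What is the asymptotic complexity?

Master Theorem for T(n) = 25T(n/2) + O(n^3):

a = 25, b = 2, c = 3
log_b(a) = log_2(25) = 4.6439

Case 1: c = 3 < log_2(25) = 4.6439
T(n) = O(n^(log_2 25))

For T(n) = 25T(n/2) + O(n^3): log_2(25) = 4.6439. This is Case 1 of the Master Theorem (c < log_b(a), work dominated by leaves), giving O(n^(log_2 25)).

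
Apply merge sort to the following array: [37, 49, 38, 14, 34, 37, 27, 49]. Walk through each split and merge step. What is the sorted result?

Merge sort trace:

Split: [37, 49, 38, 14, 34, 37, 27, 49] -> [37, 49, 38, 14] and [34, 37, 27, 49]
  Split: [37, 49, 38, 14] -> [37, 49] and [38, 14]
    Split: [37, 49] -> [37] and [49]
    Merge: [37] + [49] -> [37, 49]
    Split: [38, 14] -> [38] and [14]
    Merge: [38] + [14] -> [14, 38]
  Merge: [37, 49] + [14, 38] -> [14, 37, 38, 49]
  Split: [34, 37, 27, 49] -> [34, 37] and [27, 49]
    Split: [34, 37] -> [34] and [37]
    Merge: [34] + [37] -> [34, 37]
    Split: [27, 49] -> [27] and [49]
    Merge: [27] + [49] -> [27, 49]
  Merge: [34, 37] + [27, 49] -> [27, 34, 37, 49]
Merge: [14, 37, 38, 49] + [27, 34, 37, 49] -> [14, 27, 34, 37, 37, 38, 49, 49]

Final sorted array: [14, 27, 34, 37, 37, 38, 49, 49]

The merge sort proceeds by recursively splitting the array and merging sorted halves.
After all merges, the sorted array is [14, 27, 34, 37, 37, 38, 49, 49].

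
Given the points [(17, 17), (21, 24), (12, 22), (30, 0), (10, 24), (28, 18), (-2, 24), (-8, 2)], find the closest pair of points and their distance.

Computing all pairwise distances among 8 points:

d((17, 17), (21, 24)) = 8.0623
d((17, 17), (12, 22)) = 7.0711
d((17, 17), (30, 0)) = 21.4009
d((17, 17), (10, 24)) = 9.8995
d((17, 17), (28, 18)) = 11.0454
d((17, 17), (-2, 24)) = 20.2485
d((17, 17), (-8, 2)) = 29.1548
d((21, 24), (12, 22)) = 9.2195
d((21, 24), (30, 0)) = 25.632
d((21, 24), (10, 24)) = 11.0
d((21, 24), (28, 18)) = 9.2195
d((21, 24), (-2, 24)) = 23.0
d((21, 24), (-8, 2)) = 36.4005
d((12, 22), (30, 0)) = 28.4253
d((12, 22), (10, 24)) = 2.8284 <-- minimum
d((12, 22), (28, 18)) = 16.4924
d((12, 22), (-2, 24)) = 14.1421
d((12, 22), (-8, 2)) = 28.2843
d((30, 0), (10, 24)) = 31.241
d((30, 0), (28, 18)) = 18.1108
d((30, 0), (-2, 24)) = 40.0
d((30, 0), (-8, 2)) = 38.0526
d((10, 24), (28, 18)) = 18.9737
d((10, 24), (-2, 24)) = 12.0
d((10, 24), (-8, 2)) = 28.4253
d((28, 18), (-2, 24)) = 30.5941
d((28, 18), (-8, 2)) = 39.3954
d((-2, 24), (-8, 2)) = 22.8035

Closest pair: (12, 22) and (10, 24) with distance 2.8284

The closest pair is (12, 22) and (10, 24) with Euclidean distance 2.8284. For 8 points, brute-force pairwise comparison is shown above. For large n, the divide-and-conquer algorithm (sort by x, recurse on halves, check the dividing strip) achieves O(n log n).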